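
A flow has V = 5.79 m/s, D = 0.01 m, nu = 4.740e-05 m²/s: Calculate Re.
Formula: Re = \frac{V D}{\nu}
Re = 5.79·0.01/4.740e-05 = 1222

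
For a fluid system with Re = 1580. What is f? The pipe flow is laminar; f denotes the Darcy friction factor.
Formula: f = \frac{64}{Re}
f = 64/1580 = 0.04051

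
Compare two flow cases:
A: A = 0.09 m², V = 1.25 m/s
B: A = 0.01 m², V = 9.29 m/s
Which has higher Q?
Q(A) = 112.5 L/s, Q(B) = 92.9 L/s. Answer: A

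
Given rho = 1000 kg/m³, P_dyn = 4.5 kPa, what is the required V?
Formula: P_{dyn} = \frac{1}{2} \rho V^2
Substituting knowns: 4.5 = 0.5·1000·V²/1000
Solving for V: V = √(2·(4.5·1000)/1000) = 3 m/s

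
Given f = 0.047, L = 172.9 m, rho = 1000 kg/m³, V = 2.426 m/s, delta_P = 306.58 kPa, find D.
Formula: \Delta P = f \frac{L}{D} \frac{\rho V^2}{2}
Substituting knowns: 306.58 = 0.047·(172.9/D)·0.5·1000·2.426²/1000
Solving for D: D = 0.047·172.9·0.5·1000·2.426²/(306.58·1000) = 0.078 m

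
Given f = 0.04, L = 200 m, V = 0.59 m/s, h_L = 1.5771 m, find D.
Formula: h_L = f \frac{L}{D} \frac{V^2}{2g}
Substituting knowns: 1.5771 = 0.04·(200/D)·0.59²/(2·9.81)
Solving for D: D = 0.04·200·0.59²/(2·9.81·1.5771) = 0.09 m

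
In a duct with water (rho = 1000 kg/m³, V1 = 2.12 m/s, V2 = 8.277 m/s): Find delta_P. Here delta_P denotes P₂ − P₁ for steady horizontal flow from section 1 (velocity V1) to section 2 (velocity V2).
Formula: \Delta P = \frac{1}{2} \rho (V_1^2 - V_2^2)
delta_P = 0.5·1000·(2.12² − 8.277²)/1000 = -32.01 kPa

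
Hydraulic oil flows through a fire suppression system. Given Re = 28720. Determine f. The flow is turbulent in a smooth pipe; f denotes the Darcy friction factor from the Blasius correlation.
Formula: f = \frac{0.316}{Re^{0.25}}
f = 0.316/28720^0.25 = 0.02427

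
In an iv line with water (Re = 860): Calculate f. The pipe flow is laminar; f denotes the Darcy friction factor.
Formula: f = \frac{64}{Re}
f = 64/860 = 0.07442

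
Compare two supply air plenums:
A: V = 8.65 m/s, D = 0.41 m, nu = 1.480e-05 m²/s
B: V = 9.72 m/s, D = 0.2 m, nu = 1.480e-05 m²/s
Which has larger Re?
Re(A) = 239628, Re(B) = 131351. Answer: A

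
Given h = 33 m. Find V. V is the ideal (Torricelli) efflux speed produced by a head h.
Formula: V = \sqrt{2 g h}
V = √(2·9.81·33) = 25.45 m/s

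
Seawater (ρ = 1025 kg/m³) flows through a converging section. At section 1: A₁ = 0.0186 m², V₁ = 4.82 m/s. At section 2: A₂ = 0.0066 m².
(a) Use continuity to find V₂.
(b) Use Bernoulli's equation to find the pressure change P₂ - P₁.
(a) Continuity: A₁V₁=A₂V₂ -> V₂=A₁V₁/A₂=0.0186*4.82/0.0066=13.58 m/s
(b) Bernoulli: P₂-P₁=0.5*rho*(V₁^2-V₂^2)/1000=0.5*1025*(4.82^2-13.58^2)/1000=-82.61 kPa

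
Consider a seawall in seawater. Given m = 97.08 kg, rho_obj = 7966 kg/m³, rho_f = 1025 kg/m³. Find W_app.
Formula: W_{app} = mg\left(1 - \frac{\rho_f}{\rho_{obj}}\right)
W_app = 97.08·9.81·(1 − 1025/7966) = 829.8 N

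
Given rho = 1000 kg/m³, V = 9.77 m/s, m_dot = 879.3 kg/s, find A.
Formula: \dot{m} = \rho A V
Substituting knowns: 879.3 = 1000·A·9.77
Solving for A: A = 879.3/(1000·9.77) = 0.09 m²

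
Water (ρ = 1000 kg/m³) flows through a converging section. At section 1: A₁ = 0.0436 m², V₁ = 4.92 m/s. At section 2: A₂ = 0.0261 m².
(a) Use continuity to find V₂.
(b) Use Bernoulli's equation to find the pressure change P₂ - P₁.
(a) Continuity: A₁V₁=A₂V₂ -> V₂=A₁V₁/A₂=0.0436*4.92/0.0261=8.22 m/s
(b) Bernoulli: P₂-P₁=0.5*rho*(V₁^2-V₂^2)/1000=0.5*1000*(4.92^2-8.22^2)/1000=-21.68 kPa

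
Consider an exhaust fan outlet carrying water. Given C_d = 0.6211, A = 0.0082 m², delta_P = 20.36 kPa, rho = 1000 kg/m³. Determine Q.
Formula: Q = C_d A \sqrt{\frac{2 \Delta P}{\rho}}
Q = 0.6211·0.0082·√(2·(20.36·1000)/1000)·1000 = 32.5 L/s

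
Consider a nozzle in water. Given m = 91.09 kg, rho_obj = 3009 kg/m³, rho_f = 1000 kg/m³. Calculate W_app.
Formula: W_{app} = mg\left(1 - \frac{\rho_f}{\rho_{obj}}\right)
W_app = 91.09·9.81·(1 − 1000/3009) = 596.6 N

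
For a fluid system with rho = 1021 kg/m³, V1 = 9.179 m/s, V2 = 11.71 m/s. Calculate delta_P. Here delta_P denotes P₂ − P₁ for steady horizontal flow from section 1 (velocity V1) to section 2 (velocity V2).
Formula: \Delta P = \frac{1}{2} \rho (V_1^2 - V_2^2)
delta_P = 0.5·1021·(9.179² − 11.71²)/1000 = -26.99 kPa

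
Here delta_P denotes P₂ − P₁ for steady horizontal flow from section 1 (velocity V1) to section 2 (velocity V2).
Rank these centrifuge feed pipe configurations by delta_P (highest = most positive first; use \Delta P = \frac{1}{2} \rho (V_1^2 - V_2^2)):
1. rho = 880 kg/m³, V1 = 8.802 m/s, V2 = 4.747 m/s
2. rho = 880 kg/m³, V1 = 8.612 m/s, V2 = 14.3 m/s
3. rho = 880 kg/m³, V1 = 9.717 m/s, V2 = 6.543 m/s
Case 1: delta_P = 24.17 kPa
Case 2: delta_P = -57.34 kPa
Case 3: delta_P = 22.71 kPa
Ranking (highest first): 1, 3, 2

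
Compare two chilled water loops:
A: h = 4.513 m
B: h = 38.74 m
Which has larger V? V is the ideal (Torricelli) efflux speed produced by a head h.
V(A) = 9.41 m/s, V(B) = 27.57 m/s. Answer: B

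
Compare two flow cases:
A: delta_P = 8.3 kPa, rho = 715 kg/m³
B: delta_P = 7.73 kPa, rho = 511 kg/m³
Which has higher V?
V(A) = 4.818 m/s, V(B) = 5.5 m/s. Answer: B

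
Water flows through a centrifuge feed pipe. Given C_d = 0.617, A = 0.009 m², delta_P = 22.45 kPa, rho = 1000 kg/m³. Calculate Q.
Formula: Q = C_d A \sqrt{\frac{2 \Delta P}{\rho}}
Q = 0.617·0.009·√(2·(22.45·1000)/1000)·1000 = 37.21 L/s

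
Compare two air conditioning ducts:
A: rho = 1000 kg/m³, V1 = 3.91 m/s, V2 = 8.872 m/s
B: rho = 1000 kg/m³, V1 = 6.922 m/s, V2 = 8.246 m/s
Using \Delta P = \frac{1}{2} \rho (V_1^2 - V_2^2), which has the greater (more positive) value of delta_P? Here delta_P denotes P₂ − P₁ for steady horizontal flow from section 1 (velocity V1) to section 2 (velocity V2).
delta_P(A) = -31.71 kPa, delta_P(B) = -10.04 kPa. Answer: B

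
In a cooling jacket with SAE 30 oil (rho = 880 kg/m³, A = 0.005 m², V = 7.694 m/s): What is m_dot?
Formula: \dot{m} = \rho A V
m_dot = 880·0.005·7.694 = 33.85 kg/s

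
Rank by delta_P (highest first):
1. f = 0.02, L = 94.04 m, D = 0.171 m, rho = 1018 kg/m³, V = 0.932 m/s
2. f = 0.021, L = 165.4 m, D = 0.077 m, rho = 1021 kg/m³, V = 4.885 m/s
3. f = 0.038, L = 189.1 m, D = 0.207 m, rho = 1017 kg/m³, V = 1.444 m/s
Case 1: delta_P = 4.863 kPa
Case 2: delta_P = 549.5 kPa
Case 3: delta_P = 36.81 kPa
Ranking (highest first): 2, 3, 1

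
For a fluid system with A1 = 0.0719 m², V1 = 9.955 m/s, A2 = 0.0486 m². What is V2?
Formula: V_2 = \frac{A_1 V_1}{A_2}
V2 = 0.0719·9.955/0.0486 = 14.73 m/s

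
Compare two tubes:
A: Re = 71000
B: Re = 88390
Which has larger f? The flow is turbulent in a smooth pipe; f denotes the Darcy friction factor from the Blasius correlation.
f(A) = 0.01936, f(B) = 0.01833. Answer: A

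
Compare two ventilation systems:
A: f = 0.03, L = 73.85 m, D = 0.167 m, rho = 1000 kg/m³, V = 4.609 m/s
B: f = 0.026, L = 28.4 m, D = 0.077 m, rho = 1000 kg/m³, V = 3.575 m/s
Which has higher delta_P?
delta_P(A) = 140.9 kPa, delta_P(B) = 61.28 kPa. Answer: A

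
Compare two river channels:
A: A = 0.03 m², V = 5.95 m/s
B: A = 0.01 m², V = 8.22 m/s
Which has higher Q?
Q(A) = 178.5 L/s, Q(B) = 82.2 L/s. Answer: A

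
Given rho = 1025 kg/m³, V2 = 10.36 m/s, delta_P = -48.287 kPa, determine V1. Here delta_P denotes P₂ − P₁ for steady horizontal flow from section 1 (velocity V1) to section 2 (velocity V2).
Formula: \Delta P = \frac{1}{2} \rho (V_1^2 - V_2^2)
Substituting knowns: -48.287 = 0.5·1025·(V1² − 10.36²)/1000
Solving for V1: V1 = √(10.36² + 2·(-48.287·1000)/1025) = 3.621 m/s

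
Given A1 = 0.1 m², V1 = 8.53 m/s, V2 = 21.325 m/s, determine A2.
Formula: V_2 = \frac{A_1 V_1}{A_2}
Substituting knowns: 21.325 = 0.1·8.53/A2
Solving for A2: A2 = 0.1·8.53/21.325 = 0.04 m²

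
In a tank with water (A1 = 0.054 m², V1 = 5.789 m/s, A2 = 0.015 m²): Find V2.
Formula: V_2 = \frac{A_1 V_1}{A_2}
V2 = 0.054·5.789/0.015 = 20.84 m/s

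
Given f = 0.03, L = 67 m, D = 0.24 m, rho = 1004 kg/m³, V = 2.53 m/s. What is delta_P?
Formula: \Delta P = f \frac{L}{D} \frac{\rho V^2}{2}
delta_P = 0.03·(67/0.24)·0.5·1004·2.53²/1000 = 26.91 kPa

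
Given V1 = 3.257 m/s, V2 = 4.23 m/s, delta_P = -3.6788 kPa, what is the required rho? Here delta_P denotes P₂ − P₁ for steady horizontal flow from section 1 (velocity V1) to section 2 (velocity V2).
Formula: \Delta P = \frac{1}{2} \rho (V_1^2 - V_2^2)
Substituting knowns: -3.6788 = 0.5·rho·(3.257² − 4.23²)/1000
Solving for rho: rho = 2·(-3.6788·1000)/(3.257² − 4.23²) = 1010 kg/m³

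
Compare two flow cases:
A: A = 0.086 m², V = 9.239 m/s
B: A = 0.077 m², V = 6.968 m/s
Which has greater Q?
Q(A) = 794.6 L/s, Q(B) = 536.5 L/s. Answer: A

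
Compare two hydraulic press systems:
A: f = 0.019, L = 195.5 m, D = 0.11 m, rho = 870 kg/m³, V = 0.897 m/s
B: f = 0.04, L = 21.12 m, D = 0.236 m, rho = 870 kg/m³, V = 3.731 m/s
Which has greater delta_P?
delta_P(A) = 11.82 kPa, delta_P(B) = 21.68 kPa. Answer: B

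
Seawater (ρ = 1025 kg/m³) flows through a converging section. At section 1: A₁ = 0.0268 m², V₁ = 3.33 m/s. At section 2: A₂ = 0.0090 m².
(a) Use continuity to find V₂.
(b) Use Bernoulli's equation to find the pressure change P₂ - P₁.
(a) Continuity: A₁V₁=A₂V₂ -> V₂=A₁V₁/A₂=0.0268*3.33/0.0090=9.92 m/s
(b) Bernoulli: P₂-P₁=0.5*rho*(V₁^2-V₂^2)/1000=0.5*1025*(3.33^2-9.92^2)/1000=-44.75 kPa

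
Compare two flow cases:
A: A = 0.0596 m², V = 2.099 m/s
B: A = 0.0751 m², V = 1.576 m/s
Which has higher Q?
Q(A) = 125.1 L/s, Q(B) = 118.4 L/s. Answer: A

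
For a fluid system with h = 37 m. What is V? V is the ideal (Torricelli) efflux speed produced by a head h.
Formula: V = \sqrt{2 g h}
V = √(2·9.81·37) = 26.94 m/s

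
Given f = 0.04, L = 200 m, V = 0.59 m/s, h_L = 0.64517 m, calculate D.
Formula: h_L = f \frac{L}{D} \frac{V^2}{2g}
Substituting knowns: 0.64517 = 0.04·(200/D)·0.59²/(2·9.81)
Solving for D: D = 0.04·200·0.59²/(2·9.81·0.64517) = 0.22 m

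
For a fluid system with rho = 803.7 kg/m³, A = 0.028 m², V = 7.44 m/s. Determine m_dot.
Formula: \dot{m} = \rho A V
m_dot = 803.7·0.028·7.44 = 167.4 kg/s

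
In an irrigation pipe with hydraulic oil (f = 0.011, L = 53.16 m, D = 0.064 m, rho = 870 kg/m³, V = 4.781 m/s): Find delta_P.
Formula: \Delta P = f \frac{L}{D} \frac{\rho V^2}{2}
delta_P = 0.011·(53.16/0.064)·0.5·870·4.781²/1000 = 90.85 kPa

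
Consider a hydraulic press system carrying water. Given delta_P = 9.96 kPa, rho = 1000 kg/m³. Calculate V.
Formula: V = \sqrt{\frac{2 \Delta P}{\rho}}
V = √(2·(9.96·1000)/1000) = 4.463 m/s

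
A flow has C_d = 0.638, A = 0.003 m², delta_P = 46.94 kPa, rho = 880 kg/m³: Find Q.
Formula: Q = C_d A \sqrt{\frac{2 \Delta P}{\rho}}
Q = 0.638·0.003·√(2·(46.94·1000)/880)·1000 = 19.77 L/s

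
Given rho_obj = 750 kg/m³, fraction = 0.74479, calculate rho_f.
Formula: f_{sub} = \frac{\rho_{obj}}{\rho_f}
Substituting knowns: 0.74479 = 750/rho_f
Solving for rho_f: rho_f = 750/0.74479 = 1007 kg/m³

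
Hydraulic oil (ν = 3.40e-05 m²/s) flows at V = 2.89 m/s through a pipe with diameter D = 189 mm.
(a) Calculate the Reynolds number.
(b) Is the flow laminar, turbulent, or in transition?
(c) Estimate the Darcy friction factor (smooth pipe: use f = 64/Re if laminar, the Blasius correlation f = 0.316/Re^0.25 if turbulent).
(a) Re = V·D/ν = 2.89·0.189/3.40e-05 = 16065
(b) Flow regime: turbulent (Re > 4000)
(c) Friction factor: f = 0.316/Re^0.25 = 0.316/16065^0.25 = 0.02807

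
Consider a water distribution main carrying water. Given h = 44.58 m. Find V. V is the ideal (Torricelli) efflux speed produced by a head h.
Formula: V = \sqrt{2 g h}
V = √(2·9.81·44.58) = 29.57 m/s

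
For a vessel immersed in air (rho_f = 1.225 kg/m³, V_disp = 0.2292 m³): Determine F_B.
Formula: F_B = \rho_f g V_{disp}
F_B = 1.225·9.81·0.2292 = 2.754 N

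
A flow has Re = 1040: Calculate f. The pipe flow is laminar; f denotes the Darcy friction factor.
Formula: f = \frac{64}{Re}
f = 64/1040 = 0.06154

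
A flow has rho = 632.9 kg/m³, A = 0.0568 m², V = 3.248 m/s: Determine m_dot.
Formula: \dot{m} = \rho A V
m_dot = 632.9·0.0568·3.248 = 116.8 kg/s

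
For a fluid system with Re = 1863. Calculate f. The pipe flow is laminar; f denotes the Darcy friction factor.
Formula: f = \frac{64}{Re}
f = 64/1863 = 0.03435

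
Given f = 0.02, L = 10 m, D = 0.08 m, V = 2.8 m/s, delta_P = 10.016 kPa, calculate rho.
Formula: \Delta P = f \frac{L}{D} \frac{\rho V^2}{2}
Substituting knowns: 10.016 = 0.02·(10/0.08)·0.5·rho·2.8²/1000
Solving for rho: rho = (10.016·1000)/(0.02·(10/0.08)·0.5·2.8²) = 1022 kg/m³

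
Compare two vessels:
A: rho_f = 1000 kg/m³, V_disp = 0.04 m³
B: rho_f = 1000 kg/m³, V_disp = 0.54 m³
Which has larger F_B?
F_B(A) = 392.4 N, F_B(B) = 5297 N. Answer: B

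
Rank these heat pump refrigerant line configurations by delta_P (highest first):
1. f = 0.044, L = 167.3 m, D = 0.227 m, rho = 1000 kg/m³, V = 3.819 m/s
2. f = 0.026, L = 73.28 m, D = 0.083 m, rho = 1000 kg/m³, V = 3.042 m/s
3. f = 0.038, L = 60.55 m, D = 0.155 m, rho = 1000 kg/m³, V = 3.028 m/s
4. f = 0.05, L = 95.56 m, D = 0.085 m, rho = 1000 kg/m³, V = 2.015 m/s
Case 1: delta_P = 236.5 kPa
Case 2: delta_P = 106.2 kPa
Case 3: delta_P = 68.05 kPa
Case 4: delta_P = 114.1 kPa
Ranking (highest first): 1, 4, 2, 3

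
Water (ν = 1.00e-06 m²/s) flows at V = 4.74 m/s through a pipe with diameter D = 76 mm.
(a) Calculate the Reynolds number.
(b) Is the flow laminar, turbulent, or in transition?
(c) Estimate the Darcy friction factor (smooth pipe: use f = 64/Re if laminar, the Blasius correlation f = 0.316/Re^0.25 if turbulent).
(a) Re = V·D/ν = 4.74·0.076/1.00e-06 = 360240
(b) Flow regime: turbulent (Re > 4000)
(c) Friction factor: f = 0.316/Re^0.25 = 0.316/360240^0.25 = 0.0129 (Blasius is strictly valid for Re ≲ 1e5; used here as the smooth-pipe estimate the problem specifies)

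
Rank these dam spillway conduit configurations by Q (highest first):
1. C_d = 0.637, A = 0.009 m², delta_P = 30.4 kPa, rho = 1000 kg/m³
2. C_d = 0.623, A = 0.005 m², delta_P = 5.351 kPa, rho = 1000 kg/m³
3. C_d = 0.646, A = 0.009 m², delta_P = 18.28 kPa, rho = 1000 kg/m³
Case 1: Q = 44.7 L/s
Case 2: Q = 10.19 L/s
Case 3: Q = 35.15 L/s
Ranking (highest first): 1, 3, 2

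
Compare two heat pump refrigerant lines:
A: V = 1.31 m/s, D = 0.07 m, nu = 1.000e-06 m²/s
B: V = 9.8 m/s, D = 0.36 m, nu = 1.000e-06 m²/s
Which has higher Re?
Re(A) = 91700, Re(B) = 3.528e+06. Answer: B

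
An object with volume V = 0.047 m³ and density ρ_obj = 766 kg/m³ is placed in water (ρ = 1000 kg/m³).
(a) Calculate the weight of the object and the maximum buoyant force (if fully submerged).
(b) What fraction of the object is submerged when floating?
(a) W=rho_obj*g*V=766*9.81*0.047=353.2 N; F_B(max)=rho*g*V=1000*9.81*0.047=461.1 N
(b) Floating fraction=rho_obj/rho=766/1000=0.766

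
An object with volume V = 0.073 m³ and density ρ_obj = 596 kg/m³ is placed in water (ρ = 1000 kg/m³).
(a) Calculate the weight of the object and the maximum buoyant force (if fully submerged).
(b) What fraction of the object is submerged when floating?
(a) W=rho_obj*g*V=596*9.81*0.073=426.8 N; F_B(max)=rho*g*V=1000*9.81*0.073=716.1 N
(b) Floating fraction=rho_obj/rho=596/1000=0.596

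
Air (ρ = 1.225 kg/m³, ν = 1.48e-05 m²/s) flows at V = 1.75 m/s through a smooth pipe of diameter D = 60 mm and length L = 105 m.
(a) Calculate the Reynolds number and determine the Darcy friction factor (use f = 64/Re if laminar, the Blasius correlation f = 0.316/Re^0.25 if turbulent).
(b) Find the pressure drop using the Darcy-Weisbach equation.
(a) Re = V·D/ν = 1.75·0.06/1.48e-05 = 7094.6 → turbulent (Re > 4000); f = 0.316/Re^0.25 = 0.316/7094.6^0.25 = 0.034431
(b) Darcy-Weisbach: ΔP = f·(L/D)·½ρV²/1000 = 0.034431·(105/0.060)·½·1.225·1.75²/1000 = 0.113 kPa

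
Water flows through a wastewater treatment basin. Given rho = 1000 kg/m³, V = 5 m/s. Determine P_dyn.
Formula: P_{dyn} = \frac{1}{2} \rho V^2
P_dyn = 0.5·1000·5²/1000 = 12.5 kPa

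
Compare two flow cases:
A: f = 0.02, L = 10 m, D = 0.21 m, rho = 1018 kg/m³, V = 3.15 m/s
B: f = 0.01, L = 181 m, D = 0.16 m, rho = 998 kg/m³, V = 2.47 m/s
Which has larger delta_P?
delta_P(A) = 4.81 kPa, delta_P(B) = 34.44 kPa. Answer: B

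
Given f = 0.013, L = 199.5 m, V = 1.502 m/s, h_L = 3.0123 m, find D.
Formula: h_L = f \frac{L}{D} \frac{V^2}{2g}
Substituting knowns: 3.0123 = 0.013·(199.5/D)·1.502²/(2·9.81)
Solving for D: D = 0.013·199.5·1.502²/(2·9.81·3.0123) = 0.099 m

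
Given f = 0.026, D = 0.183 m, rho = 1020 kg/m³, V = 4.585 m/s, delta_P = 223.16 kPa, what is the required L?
Formula: \Delta P = f \frac{L}{D} \frac{\rho V^2}{2}
Substituting knowns: 223.16 = 0.026·(L/0.183)·0.5·1020·4.585²/1000
Solving for L: L = (223.16·1000)·0.183/(0.026·0.5·1020·4.585²) = 146.5 m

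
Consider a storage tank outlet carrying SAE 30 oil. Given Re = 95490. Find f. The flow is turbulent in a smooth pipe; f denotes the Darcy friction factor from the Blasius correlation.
Formula: f = \frac{0.316}{Re^{0.25}}
f = 0.316/95490^0.25 = 0.01798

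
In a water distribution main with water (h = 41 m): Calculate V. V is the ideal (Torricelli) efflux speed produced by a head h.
Formula: V = \sqrt{2 g h}
V = √(2·9.81·41) = 28.36 m/s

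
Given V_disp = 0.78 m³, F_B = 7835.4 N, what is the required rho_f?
Formula: F_B = \rho_f g V_{disp}
Substituting knowns: 7835.4 = rho_f·9.81·0.78
Solving for rho_f: rho_f = 7835.4/(9.81·0.78) = 1024 kg/m³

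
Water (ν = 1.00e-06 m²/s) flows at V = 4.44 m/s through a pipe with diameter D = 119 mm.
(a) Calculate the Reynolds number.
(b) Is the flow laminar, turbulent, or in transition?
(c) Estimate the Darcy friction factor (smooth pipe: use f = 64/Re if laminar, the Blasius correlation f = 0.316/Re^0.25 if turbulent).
(a) Re = V·D/ν = 4.44·0.119/1.00e-06 = 528360
(b) Flow regime: turbulent (Re > 4000)
(c) Friction factor: f = 0.316/Re^0.25 = 0.316/528360^0.25 = 0.01172 (Blasius is strictly valid for Re ≲ 1e5; used here as the smooth-pipe estimate the problem specifies)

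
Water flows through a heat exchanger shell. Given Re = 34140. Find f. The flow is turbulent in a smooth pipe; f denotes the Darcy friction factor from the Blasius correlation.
Formula: f = \frac{0.316}{Re^{0.25}}
f = 0.316/34140^0.25 = 0.02325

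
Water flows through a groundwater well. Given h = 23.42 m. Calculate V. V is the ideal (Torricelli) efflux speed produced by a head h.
Formula: V = \sqrt{2 g h}
V = √(2·9.81·23.42) = 21.44 m/s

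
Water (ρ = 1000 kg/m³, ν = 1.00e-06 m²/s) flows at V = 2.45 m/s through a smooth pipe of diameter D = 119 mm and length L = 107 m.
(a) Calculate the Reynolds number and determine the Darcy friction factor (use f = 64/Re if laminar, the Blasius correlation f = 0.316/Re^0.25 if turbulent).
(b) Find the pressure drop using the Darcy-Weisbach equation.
(a) Re = V·D/ν = 2.45·0.119/1.00e-06 = 291550 → turbulent (Re > 4000); f = 0.316/Re^0.25 = 0.316/291550^0.25 = 0.013599 (Blasius is strictly valid for Re ≲ 1e5; used here as the smooth-pipe estimate the problem specifies)
(b) Darcy-Weisbach: ΔP = f·(L/D)·½ρV²/1000 = 0.013599·(107/0.119)·½·1000·2.45²/1000 = 36.7 kPa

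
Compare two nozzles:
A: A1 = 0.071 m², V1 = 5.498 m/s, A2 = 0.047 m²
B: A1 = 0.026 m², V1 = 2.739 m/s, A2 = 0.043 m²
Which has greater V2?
V2(A) = 8.305 m/s, V2(B) = 1.656 m/s. Answer: A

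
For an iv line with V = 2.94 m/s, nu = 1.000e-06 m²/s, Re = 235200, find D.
Formula: Re = \frac{V D}{\nu}
Substituting knowns: 235200 = 2.94·D/1.000e-06
Solving for D: D = 235200·1.000e-06/2.94 = 0.08 m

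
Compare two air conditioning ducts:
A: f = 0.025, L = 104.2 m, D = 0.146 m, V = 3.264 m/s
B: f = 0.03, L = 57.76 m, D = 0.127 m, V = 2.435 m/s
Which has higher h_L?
h_L(A) = 9.688 m, h_L(B) = 4.123 m. Answer: A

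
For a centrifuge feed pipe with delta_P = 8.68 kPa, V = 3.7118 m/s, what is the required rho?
Formula: V = \sqrt{\frac{2 \Delta P}{\rho}}
Substituting knowns: 3.7118 = √(2·(8.68·1000)/rho)
Solving for rho: rho = 2·(8.68·1000)/3.7118² = 1260 kg/m³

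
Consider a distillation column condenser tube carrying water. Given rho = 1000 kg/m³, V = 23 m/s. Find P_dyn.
Formula: P_{dyn} = \frac{1}{2} \rho V^2
P_dyn = 0.5·1000·23²/1000 = 264.5 kPa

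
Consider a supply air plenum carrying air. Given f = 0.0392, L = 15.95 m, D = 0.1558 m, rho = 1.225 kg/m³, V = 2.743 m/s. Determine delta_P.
Formula: \Delta P = f \frac{L}{D} \frac{\rho V^2}{2}
delta_P = 0.0392·(15.95/0.1558)·0.5·1.225·2.743²/1000 = 0.01849 kPa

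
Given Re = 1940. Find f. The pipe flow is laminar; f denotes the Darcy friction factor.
Formula: f = \frac{64}{Re}
f = 64/1940 = 0.03299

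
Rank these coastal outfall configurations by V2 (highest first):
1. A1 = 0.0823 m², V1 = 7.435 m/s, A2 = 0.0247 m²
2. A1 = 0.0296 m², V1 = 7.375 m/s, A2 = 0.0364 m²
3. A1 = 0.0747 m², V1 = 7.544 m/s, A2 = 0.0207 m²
Case 1: V2 = 24.77 m/s
Case 2: V2 = 5.997 m/s
Case 3: V2 = 27.22 m/s
Ranking (highest first): 3, 1, 2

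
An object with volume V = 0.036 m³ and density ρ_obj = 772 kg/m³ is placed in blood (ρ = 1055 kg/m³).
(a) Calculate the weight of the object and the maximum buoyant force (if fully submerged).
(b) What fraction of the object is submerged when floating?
(a) W=rho_obj*g*V=772*9.81*0.036=272.6 N; F_B(max)=rho*g*V=1055*9.81*0.036=372.6 N
(b) Floating fraction=rho_obj/rho=772/1055=0.732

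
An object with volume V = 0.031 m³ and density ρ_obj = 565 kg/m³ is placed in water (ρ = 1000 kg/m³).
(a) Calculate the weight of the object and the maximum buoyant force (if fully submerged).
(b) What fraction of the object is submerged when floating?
(a) W=rho_obj*g*V=565*9.81*0.031=171.8 N; F_B(max)=rho*g*V=1000*9.81*0.031=304.1 N
(b) Floating fraction=rho_obj/rho=565/1000=0.565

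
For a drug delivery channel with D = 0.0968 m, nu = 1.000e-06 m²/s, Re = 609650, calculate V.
Formula: Re = \frac{V D}{\nu}
Substituting knowns: 609650 = V·0.0968/1.000e-06
Solving for V: V = 609650·1.000e-06/0.0968 = 6.298 m/s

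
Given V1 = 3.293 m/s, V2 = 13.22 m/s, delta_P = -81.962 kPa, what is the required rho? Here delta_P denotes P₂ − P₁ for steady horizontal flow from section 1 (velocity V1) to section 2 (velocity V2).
Formula: \Delta P = \frac{1}{2} \rho (V_1^2 - V_2^2)
Substituting knowns: -81.962 = 0.5·rho·(3.293² − 13.22²)/1000
Solving for rho: rho = 2·(-81.962·1000)/(3.293² − 13.22²) = 1000 kg/m³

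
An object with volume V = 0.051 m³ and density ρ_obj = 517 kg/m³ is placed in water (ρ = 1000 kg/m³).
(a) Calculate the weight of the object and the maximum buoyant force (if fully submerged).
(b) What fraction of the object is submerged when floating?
(a) W=rho_obj*g*V=517*9.81*0.051=258.7 N; F_B(max)=rho*g*V=1000*9.81*0.051=500.3 N
(b) Floating fraction=rho_obj/rho=517/1000=0.517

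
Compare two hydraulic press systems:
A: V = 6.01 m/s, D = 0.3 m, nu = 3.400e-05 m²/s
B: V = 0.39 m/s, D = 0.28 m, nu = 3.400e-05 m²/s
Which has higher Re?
Re(A) = 53029, Re(B) = 3212. Answer: A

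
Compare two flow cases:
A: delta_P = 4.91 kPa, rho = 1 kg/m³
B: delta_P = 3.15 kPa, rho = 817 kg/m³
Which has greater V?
V(A) = 99.1 m/s, V(B) = 2.777 m/s. Answer: A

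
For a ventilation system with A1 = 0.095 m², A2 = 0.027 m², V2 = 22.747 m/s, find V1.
Formula: V_2 = \frac{A_1 V_1}{A_2}
Substituting knowns: 22.747 = 0.095·V1/0.027
Solving for V1: V1 = 22.747·0.027/0.095 = 6.465 m/s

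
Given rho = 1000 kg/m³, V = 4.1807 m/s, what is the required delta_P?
Formula: V = \sqrt{\frac{2 \Delta P}{\rho}}
Substituting knowns: 4.1807 = √(2·(delta_P·1000)/1000)
Solving for delta_P: delta_P = 4.1807²·1000/2/1000 = 8.739 kPa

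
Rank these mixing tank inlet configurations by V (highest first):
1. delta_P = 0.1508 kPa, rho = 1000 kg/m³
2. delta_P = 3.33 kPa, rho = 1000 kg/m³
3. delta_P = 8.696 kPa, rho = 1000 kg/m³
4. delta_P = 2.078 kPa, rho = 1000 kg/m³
Case 1: V = 0.5492 m/s
Case 2: V = 2.581 m/s
Case 3: V = 4.17 m/s
Case 4: V = 2.039 m/s
Ranking (highest first): 3, 2, 4, 1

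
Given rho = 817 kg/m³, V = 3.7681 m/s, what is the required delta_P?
Formula: V = \sqrt{\frac{2 \Delta P}{\rho}}
Substituting knowns: 3.7681 = √(2·(delta_P·1000)/817)
Solving for delta_P: delta_P = 3.7681²·817/2/1000 = 5.8 kPa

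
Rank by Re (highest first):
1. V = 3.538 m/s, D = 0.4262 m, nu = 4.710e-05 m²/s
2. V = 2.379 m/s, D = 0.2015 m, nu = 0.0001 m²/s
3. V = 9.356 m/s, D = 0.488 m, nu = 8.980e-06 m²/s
Case 1: Re = 32015
Case 2: Re = 4794
Case 3: Re = 508433
Ranking (highest first): 3, 1, 2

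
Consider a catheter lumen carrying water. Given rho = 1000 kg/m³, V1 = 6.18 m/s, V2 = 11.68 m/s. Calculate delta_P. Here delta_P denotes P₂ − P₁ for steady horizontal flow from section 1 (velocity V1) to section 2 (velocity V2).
Formula: \Delta P = \frac{1}{2} \rho (V_1^2 - V_2^2)
delta_P = 0.5·1000·(6.18² − 11.68²)/1000 = -49.11 kPa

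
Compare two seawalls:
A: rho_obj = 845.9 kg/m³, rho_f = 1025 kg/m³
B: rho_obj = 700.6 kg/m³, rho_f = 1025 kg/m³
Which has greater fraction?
fraction(A) = 0.8253, fraction(B) = 0.6835. Answer: A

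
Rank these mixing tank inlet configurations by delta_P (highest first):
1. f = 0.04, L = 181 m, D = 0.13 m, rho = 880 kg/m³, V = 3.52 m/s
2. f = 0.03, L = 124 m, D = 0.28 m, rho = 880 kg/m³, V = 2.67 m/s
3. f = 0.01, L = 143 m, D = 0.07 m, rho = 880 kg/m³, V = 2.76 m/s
Case 1: delta_P = 303.6 kPa
Case 2: delta_P = 41.67 kPa
Case 3: delta_P = 68.47 kPa
Ranking (highest first): 1, 3, 2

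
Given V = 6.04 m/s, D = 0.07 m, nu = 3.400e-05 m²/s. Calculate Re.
Formula: Re = \frac{V D}{\nu}
Re = 6.04·0.07/3.400e-05 = 12435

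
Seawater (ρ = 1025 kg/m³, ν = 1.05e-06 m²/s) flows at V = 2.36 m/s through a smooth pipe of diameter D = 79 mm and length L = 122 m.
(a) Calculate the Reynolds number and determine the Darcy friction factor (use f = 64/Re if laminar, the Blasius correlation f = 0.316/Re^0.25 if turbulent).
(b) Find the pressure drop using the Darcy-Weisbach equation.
(a) Re = V·D/ν = 2.36·0.079/1.05e-06 = 177560 → turbulent (Re > 4000); f = 0.316/Re^0.25 = 0.316/177560^0.25 = 0.015394 (Blasius is strictly valid for Re ≲ 1e5; used here as the smooth-pipe estimate the problem specifies)
(b) Darcy-Weisbach: ΔP = f·(L/D)·½ρV²/1000 = 0.015394·(122/0.079)·½·1025·2.36²/1000 = 67.86 kPa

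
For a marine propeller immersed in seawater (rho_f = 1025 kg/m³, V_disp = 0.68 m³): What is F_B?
Formula: F_B = \rho_f g V_{disp}
F_B = 1025·9.81·0.68 = 6838 N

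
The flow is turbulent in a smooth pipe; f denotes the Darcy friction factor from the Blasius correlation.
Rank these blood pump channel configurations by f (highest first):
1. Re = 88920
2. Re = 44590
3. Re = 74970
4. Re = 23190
Case 1: f = 0.0183
Case 2: f = 0.02175
Case 3: f = 0.0191
Case 4: f = 0.02561
Ranking (highest first): 4, 2, 3, 1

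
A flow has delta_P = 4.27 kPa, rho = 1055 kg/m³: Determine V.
Formula: V = \sqrt{\frac{2 \Delta P}{\rho}}
V = √(2·(4.27·1000)/1055) = 2.845 m/s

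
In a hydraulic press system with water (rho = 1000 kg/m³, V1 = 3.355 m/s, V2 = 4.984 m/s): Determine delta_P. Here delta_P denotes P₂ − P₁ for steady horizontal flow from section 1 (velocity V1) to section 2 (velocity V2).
Formula: \Delta P = \frac{1}{2} \rho (V_1^2 - V_2^2)
delta_P = 0.5·1000·(3.355² − 4.984²)/1000 = -6.792 kPa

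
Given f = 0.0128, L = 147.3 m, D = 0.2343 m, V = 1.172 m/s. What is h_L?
Formula: h_L = f \frac{L}{D} \frac{V^2}{2g}
h_L = 0.0128·(147.3/0.2343)·1.172²/(2·9.81) = 0.5634 m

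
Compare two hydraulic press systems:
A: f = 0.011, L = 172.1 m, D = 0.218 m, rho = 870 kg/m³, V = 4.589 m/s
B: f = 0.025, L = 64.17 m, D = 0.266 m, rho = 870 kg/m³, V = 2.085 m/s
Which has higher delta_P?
delta_P(A) = 79.55 kPa, delta_P(B) = 11.4 kPa. Answer: A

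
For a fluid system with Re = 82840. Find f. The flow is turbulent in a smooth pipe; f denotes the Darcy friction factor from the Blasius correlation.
Formula: f = \frac{0.316}{Re^{0.25}}
f = 0.316/82840^0.25 = 0.01863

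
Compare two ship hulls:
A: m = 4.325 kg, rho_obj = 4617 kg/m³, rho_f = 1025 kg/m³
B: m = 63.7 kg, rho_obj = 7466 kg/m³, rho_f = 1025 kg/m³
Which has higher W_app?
W_app(A) = 33.01 N, W_app(B) = 539.1 N. Answer: B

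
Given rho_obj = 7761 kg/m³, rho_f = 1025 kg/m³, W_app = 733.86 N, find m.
Formula: W_{app} = mg\left(1 - \frac{\rho_f}{\rho_{obj}}\right)
Substituting knowns: 733.86 = m·9.81·(1 − 1025/7761)
Solving for m: m = 733.86/(9.81·(1 − 1025/7761)) = 86.19 kg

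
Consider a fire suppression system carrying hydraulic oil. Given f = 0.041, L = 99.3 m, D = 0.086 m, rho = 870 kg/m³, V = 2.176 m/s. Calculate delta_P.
Formula: \Delta P = f \frac{L}{D} \frac{\rho V^2}{2}
delta_P = 0.041·(99.3/0.086)·0.5·870·2.176²/1000 = 97.51 kPa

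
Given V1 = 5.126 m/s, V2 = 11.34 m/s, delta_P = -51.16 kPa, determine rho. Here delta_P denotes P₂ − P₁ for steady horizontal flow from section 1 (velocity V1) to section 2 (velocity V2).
Formula: \Delta P = \frac{1}{2} \rho (V_1^2 - V_2^2)
Substituting knowns: -51.16 = 0.5·rho·(5.126² − 11.34²)/1000
Solving for rho: rho = 2·(-51.16·1000)/(5.126² − 11.34²) = 1000 kg/m³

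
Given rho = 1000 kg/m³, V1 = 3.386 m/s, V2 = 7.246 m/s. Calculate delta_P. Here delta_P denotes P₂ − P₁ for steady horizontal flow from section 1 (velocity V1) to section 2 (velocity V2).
Formula: \Delta P = \frac{1}{2} \rho (V_1^2 - V_2^2)
delta_P = 0.5·1000·(3.386² − 7.246²)/1000 = -20.52 kPa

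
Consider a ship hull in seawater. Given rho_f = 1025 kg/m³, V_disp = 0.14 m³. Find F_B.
Formula: F_B = \rho_f g V_{disp}
F_B = 1025·9.81·0.14 = 1408 N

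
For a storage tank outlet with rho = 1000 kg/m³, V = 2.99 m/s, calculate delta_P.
Formula: V = \sqrt{\frac{2 \Delta P}{\rho}}
Substituting knowns: 2.99 = √(2·(delta_P·1000)/1000)
Solving for delta_P: delta_P = 2.99²·1000/2/1000 = 4.47 kPa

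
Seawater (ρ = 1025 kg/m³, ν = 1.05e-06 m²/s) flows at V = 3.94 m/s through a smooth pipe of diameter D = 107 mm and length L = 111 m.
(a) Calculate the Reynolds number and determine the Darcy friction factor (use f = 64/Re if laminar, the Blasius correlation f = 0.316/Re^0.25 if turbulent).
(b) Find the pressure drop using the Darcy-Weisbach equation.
(a) Re = V·D/ν = 3.94·0.107/1.05e-06 = 401500 → turbulent (Re > 4000); f = 0.316/Re^0.25 = 0.316/401500^0.25 = 0.012554 (Blasius is strictly valid for Re ≲ 1e5; used here as the smooth-pipe estimate the problem specifies)
(b) Darcy-Weisbach: ΔP = f·(L/D)·½ρV²/1000 = 0.012554·(111/0.107)·½·1025·3.94²/1000 = 103.6 kPa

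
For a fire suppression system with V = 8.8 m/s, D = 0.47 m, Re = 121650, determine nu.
Formula: Re = \frac{V D}{\nu}
Substituting knowns: 121650 = 8.8·0.47/nu
Solving for nu: nu = 8.8·0.47/121650 = 3.400e-05 m²/s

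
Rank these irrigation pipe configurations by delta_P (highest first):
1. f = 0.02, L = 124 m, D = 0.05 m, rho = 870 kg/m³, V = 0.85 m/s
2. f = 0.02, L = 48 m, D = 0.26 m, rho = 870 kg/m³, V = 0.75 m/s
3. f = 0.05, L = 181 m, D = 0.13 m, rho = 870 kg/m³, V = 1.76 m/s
Case 1: delta_P = 15.59 kPa
Case 2: delta_P = 0.9035 kPa
Case 3: delta_P = 93.8 kPa
Ranking (highest first): 3, 1, 2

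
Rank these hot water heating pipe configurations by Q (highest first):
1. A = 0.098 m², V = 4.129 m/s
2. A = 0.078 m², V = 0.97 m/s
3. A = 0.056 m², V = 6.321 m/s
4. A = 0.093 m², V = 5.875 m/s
Case 1: Q = 404.6 L/s
Case 2: Q = 75.66 L/s
Case 3: Q = 354 L/s
Case 4: Q = 546.4 L/s
Ranking (highest first): 4, 1, 3, 2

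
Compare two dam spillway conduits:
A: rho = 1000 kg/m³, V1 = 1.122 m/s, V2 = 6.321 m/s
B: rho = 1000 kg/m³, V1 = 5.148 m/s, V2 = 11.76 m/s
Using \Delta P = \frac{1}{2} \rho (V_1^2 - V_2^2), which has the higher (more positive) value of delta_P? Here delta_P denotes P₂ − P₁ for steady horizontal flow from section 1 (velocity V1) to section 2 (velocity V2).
delta_P(A) = -19.35 kPa, delta_P(B) = -55.9 kPa. Answer: A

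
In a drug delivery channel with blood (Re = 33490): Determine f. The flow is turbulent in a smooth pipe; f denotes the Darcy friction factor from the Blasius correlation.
Formula: f = \frac{0.316}{Re^{0.25}}
f = 0.316/33490^0.25 = 0.02336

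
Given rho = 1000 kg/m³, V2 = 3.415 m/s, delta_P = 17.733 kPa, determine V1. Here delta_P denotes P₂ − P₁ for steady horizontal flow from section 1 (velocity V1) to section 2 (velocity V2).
Formula: \Delta P = \frac{1}{2} \rho (V_1^2 - V_2^2)
Substituting knowns: 17.733 = 0.5·1000·(V1² − 3.415²)/1000
Solving for V1: V1 = √(3.415² + 2·(17.733·1000)/1000) = 6.865 m/s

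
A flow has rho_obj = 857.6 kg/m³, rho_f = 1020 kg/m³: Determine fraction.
Formula: f_{sub} = \frac{\rho_{obj}}{\rho_f}
fraction = 857.6/1020 = 0.8408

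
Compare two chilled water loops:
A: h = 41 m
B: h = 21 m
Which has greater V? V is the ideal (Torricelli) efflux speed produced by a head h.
V(A) = 28.36 m/s, V(B) = 20.3 m/s. Answer: A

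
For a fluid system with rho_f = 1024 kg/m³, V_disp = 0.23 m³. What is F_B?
Formula: F_B = \rho_f g V_{disp}
F_B = 1024·9.81·0.23 = 2310 N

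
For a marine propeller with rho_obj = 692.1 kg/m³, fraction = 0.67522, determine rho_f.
Formula: f_{sub} = \frac{\rho_{obj}}{\rho_f}
Substituting knowns: 0.67522 = 692.1/rho_f
Solving for rho_f: rho_f = 692.1/0.67522 = 1025 kg/m³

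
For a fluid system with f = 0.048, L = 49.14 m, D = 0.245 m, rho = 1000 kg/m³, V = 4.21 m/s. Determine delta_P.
Formula: \Delta P = f \frac{L}{D} \frac{\rho V^2}{2}
delta_P = 0.048·(49.14/0.245)·0.5·1000·4.21²/1000 = 85.32 kPa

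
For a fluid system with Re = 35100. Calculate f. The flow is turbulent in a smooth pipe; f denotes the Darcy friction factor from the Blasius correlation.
Formula: f = \frac{0.316}{Re^{0.25}}
f = 0.316/35100^0.25 = 0.02309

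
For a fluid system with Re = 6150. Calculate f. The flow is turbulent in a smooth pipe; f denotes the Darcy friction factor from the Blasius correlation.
Formula: f = \frac{0.316}{Re^{0.25}}
f = 0.316/6150^0.25 = 0.03568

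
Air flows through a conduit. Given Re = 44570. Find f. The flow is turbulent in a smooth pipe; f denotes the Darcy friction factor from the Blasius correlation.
Formula: f = \frac{0.316}{Re^{0.25}}
f = 0.316/44570^0.25 = 0.02175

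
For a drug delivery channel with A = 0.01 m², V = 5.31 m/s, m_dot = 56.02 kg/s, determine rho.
Formula: \dot{m} = \rho A V
Substituting knowns: 56.02 = rho·0.01·5.31
Solving for rho: rho = 56.02/(0.01·5.31) = 1055 kg/m³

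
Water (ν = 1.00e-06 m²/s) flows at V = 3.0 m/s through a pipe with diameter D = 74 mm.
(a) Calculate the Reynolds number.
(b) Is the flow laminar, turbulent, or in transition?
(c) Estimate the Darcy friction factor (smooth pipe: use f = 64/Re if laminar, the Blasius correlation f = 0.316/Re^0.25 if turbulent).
(a) Re = V·D/ν = 3.0·0.074/1.00e-06 = 222000
(b) Flow regime: turbulent (Re > 4000)
(c) Friction factor: f = 0.316/Re^0.25 = 0.316/222000^0.25 = 0.01456 (Blasius is strictly valid for Re ≲ 1e5; used here as the smooth-pipe estimate the problem specifies)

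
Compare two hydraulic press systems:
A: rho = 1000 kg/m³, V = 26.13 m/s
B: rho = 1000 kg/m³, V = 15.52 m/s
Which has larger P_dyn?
P_dyn(A) = 341.4 kPa, P_dyn(B) = 120.4 kPa. Answer: A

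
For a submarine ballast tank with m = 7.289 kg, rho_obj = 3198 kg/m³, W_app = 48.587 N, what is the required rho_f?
Formula: W_{app} = mg\left(1 - \frac{\rho_f}{\rho_{obj}}\right)
Substituting knowns: 48.587 = 7.289·9.81·(1 − rho_f/3198)
Solving for rho_f: rho_f = 3198·(1 − 48.587/(7.289·9.81)) = 1025 kg/m³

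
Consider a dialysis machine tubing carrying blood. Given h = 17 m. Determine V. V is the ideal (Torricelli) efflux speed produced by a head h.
Formula: V = \sqrt{2 g h}
V = √(2·9.81·17) = 18.26 m/s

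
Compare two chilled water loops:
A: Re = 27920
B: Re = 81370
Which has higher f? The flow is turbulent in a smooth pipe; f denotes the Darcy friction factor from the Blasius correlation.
f(A) = 0.02445, f(B) = 0.01871. Answer: A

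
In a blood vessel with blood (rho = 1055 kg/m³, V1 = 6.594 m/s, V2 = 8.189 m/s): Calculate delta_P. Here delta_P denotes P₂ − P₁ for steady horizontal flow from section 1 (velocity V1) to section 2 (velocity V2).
Formula: \Delta P = \frac{1}{2} \rho (V_1^2 - V_2^2)
delta_P = 0.5·1055·(6.594² − 8.189²)/1000 = -12.44 kPa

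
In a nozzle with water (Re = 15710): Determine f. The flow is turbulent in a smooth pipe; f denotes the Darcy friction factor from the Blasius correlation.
Formula: f = \frac{0.316}{Re^{0.25}}
f = 0.316/15710^0.25 = 0.02823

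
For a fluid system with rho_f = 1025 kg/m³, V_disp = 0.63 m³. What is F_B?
Formula: F_B = \rho_f g V_{disp}
F_B = 1025·9.81·0.63 = 6335 N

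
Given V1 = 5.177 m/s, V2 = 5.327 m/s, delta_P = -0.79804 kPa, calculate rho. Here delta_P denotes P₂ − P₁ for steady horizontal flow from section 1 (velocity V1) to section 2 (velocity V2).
Formula: \Delta P = \frac{1}{2} \rho (V_1^2 - V_2^2)
Substituting knowns: -0.79804 = 0.5·rho·(5.177² − 5.327²)/1000
Solving for rho: rho = 2·(-0.79804·1000)/(5.177² − 5.327²) = 1013 kg/m³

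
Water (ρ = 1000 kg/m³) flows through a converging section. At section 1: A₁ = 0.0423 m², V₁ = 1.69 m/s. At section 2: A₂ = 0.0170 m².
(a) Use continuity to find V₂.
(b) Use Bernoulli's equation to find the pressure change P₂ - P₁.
(a) Continuity: A₁V₁=A₂V₂ -> V₂=A₁V₁/A₂=0.0423*1.69/0.0170=4.21 m/s
(b) Bernoulli: P₂-P₁=0.5*rho*(V₁^2-V₂^2)/1000=0.5*1000*(1.69^2-4.21^2)/1000=-7.434 kPa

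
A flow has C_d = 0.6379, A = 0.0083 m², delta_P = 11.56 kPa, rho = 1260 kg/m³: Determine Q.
Formula: Q = C_d A \sqrt{\frac{2 \Delta P}{\rho}}
Q = 0.6379·0.0083·√(2·(11.56·1000)/1260)·1000 = 22.68 L/s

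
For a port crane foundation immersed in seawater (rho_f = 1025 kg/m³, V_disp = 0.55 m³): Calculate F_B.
Formula: F_B = \rho_f g V_{disp}
F_B = 1025·9.81·0.55 = 5530 N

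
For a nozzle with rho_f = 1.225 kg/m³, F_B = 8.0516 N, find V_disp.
Formula: F_B = \rho_f g V_{disp}
Substituting knowns: 8.0516 = 1.225·9.81·V_disp
Solving for V_disp: V_disp = 8.0516/(1.225·9.81) = 0.67 m³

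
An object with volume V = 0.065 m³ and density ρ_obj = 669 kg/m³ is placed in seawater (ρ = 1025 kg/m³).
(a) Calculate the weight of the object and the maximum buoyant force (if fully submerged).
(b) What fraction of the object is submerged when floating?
(a) W=rho_obj*g*V=669*9.81*0.065=426.6 N; F_B(max)=rho*g*V=1025*9.81*0.065=653.6 N
(b) Floating fraction=rho_obj/rho=669/1025=0.653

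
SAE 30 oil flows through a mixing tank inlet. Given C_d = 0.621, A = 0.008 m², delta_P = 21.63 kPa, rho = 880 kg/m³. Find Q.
Formula: Q = C_d A \sqrt{\frac{2 \Delta P}{\rho}}
Q = 0.621·0.008·√(2·(21.63·1000)/880)·1000 = 34.83 L/s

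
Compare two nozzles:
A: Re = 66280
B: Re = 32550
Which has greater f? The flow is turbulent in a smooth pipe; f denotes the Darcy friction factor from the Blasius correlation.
f(A) = 0.01969, f(B) = 0.02353. Answer: B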